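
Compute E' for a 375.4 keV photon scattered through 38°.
324.8148 keV

First convert energy to wavelength:
λ = hc/E, with hc ≈ 1239.842 keV·pm (i.e. 1239.842 eV·nm)

For E = 375.4 keV = 375400 eV:
λ = 1239.842 keV·pm / 375.4 keV
λ = 3.3027 pm

Calculate the Compton shift:
Δλ = λ_C(1 - cos(38°)) = 2.4263 × 0.2120
Δλ = 0.5144 pm

Final wavelength:
λ' = 3.3027 + 0.5144 = 3.8171 pm

Final energy:
E' = hc/λ' = 1239.842 / 3.8171 = 324.8148 keV

(Intermediate values are shown rounded; full precision is carried through to the final answer.)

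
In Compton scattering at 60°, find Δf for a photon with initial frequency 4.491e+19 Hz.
6.907e+18 Hz (decrease)

Convert frequency to wavelength (c = 299792458 m/s):
λ₀ = c/f₀ = 299792458/4.491e+19 = 6.6754054e-12 m = 6.6754 pm

Calculate Compton shift:
Δλ = λ_C(1 - cos(60°)) = 1.2132 pm

Final wavelength:
λ' = λ₀ + Δλ = 6.6754 + 1.2132 = 7.8886 pm

Final frequency:
f' = c/λ' = 299792458/7.8885606e-12 = 3.8003443e+19 Hz

Frequency shift (decrease):
Δf = f₀ - f' = 4.491e+19 - 3.8003443e+19 = 6.907e+18 Hz

(Intermediate values are shown rounded; full precision is carried through to the final answer.)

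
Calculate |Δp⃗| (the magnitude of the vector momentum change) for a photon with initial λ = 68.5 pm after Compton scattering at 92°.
1.3673e-23 kg·m/s

Photon momentum magnitude is p = h/λ.

Initial momentum:
p₀ = h/λ = 6.6261e-34/6.8500e-11 = 9.6731e-24 kg·m/s

After scattering:
λ' = λ + Δλ = 68.5 + 2.5110 = 71.0110 pm
p' = h/λ' = 6.6261e-34/7.1011e-11 = 9.3310e-24 kg·m/s

Momentum is a vector; the scattered photon's direction makes angle θ = 92° with the incident direction. The magnitude of the vector change Δp⃗ = p⃗₀ − p⃗' is found from the law of cosines:
|Δp⃗|² = p₀² + p'² − 2p₀p'cos θ
|Δp⃗|² = (9.6731e-24)² + (9.3310e-24)² − 2·9.6731e-24·9.3310e-24·cos(92°)
|Δp⃗| = 1.3673e-23 kg·m/s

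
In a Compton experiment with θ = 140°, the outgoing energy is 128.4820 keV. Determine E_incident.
231.1001 keV

Convert final energy to wavelength (hc ≈ 1239.842 keV·pm):
λ' = hc/E' = 1239.842 / 128.4820 = 9.6499 pm

Calculate the Compton shift:
Δλ = λ_C(1 - cos(140°))
Δλ = 2.4263 × (1 - cos(140°))
Δλ = 4.2850 pm

Initial wavelength:
λ = λ' - Δλ = 9.6499 - 4.2850 = 5.3650 pm

Initial energy:
E = hc/λ = 1239.842 / 5.3650 = 231.1001 keV

(Intermediate values are shown rounded; full precision is carried through to the final answer.)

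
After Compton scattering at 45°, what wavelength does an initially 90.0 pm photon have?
90.7106 pm

Using the Compton formula: λ' = λ + λ_C(1 − cos θ)

For θ = 45°, cos θ = √2/2 (exact) ≈ 0.7071, so:
1 − cos 45° = 1 − (√2/2) ≈ 0.2929

Δλ = λ_C × 0.2929 = 2.4263 × 0.2929 = 0.7106 pm

λ' = 90.0 + 0.7106 = 90.7106 pm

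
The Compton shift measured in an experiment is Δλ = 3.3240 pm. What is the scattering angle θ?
111.71°

From the Compton formula Δλ = λ_C(1 - cos θ), we can solve for θ:

cos θ = 1 - Δλ/λ_C

Given:
- Δλ = 3.3240 pm
- λ_C = h/(m_e·c) ≈ 2.42631024 pm

cos θ = 1 - 3.3240/2.42631024
cos θ = 1 - 1.369981
cos θ = -0.369981

θ = arccos(-0.369981)
θ = 111.71°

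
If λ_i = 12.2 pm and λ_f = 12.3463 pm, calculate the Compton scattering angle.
20.00°

First find the wavelength shift:
Δλ = λ' - λ = 12.3463 - 12.2 = 0.1463 pm

Using Δλ = λ_C(1 - cos θ), with λ_C = h/(m_e·c) ≈ 2.42631024 pm:
cos θ = 1 - Δλ/λ_C
cos θ = 1 - 0.1463/2.42631024
cos θ = 0.939703

θ = arccos(0.939703)
θ = 20.00°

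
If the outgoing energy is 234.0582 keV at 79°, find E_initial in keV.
371.9001 keV

Convert final energy to wavelength (hc ≈ 1239.842 keV·pm):
λ' = hc/E' = 1239.842 / 234.0582 = 5.2972 pm

Calculate the Compton shift:
Δλ = λ_C(1 - cos(79°))
Δλ = 2.4263 × (1 - cos(79°))
Δλ = 1.9633 pm

Initial wavelength:
λ = λ' - Δλ = 5.2972 - 1.9633 = 3.3338 pm

Initial energy:
E = hc/λ = 1239.842 / 3.3338 = 371.9001 keV

(Intermediate values are shown rounded; full precision is carried through to the final answer.)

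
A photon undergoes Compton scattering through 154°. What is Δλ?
4.6071 pm

Using the Compton scattering formula:
Δλ = λ_C(1 - cos θ)

where λ_C = h/(m_e·c) ≈ 2.4263 pm is the Compton wavelength of an electron.

For θ = 154°:
cos(154°) = -0.8988
1 - cos(154°) = 1.8988

Δλ = 2.4263 × 1.8988
Δλ = 4.6071 pm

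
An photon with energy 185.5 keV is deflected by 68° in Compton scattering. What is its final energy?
151.1784 keV

First convert energy to wavelength:
λ = hc/E, with hc ≈ 1239.842 keV·pm (i.e. 1239.842 eV·nm)

For E = 185.5 keV = 185500 eV:
λ = 1239.842 keV·pm / 185.5 keV
λ = 6.6838 pm

Calculate the Compton shift:
Δλ = λ_C(1 - cos(68°)) = 2.4263 × 0.6254
Δλ = 1.5174 pm

Final wavelength:
λ' = 6.6838 + 1.5174 = 8.2012 pm

Final energy:
E' = hc/λ' = 1239.842 / 8.2012 = 151.1784 keV

(Intermediate values are shown rounded; full precision is carried through to the final answer.)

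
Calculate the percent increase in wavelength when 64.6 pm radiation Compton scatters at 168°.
7.4297%

Calculate the Compton shift:
Δλ = λ_C(1 - cos(168°))
Δλ = 2.4263 × (1 - cos(168°))
Δλ = 2.4263 × 1.9781
Δλ = 4.7996 pm

Percentage change:
(Δλ/λ₀) × 100 = (4.7996/64.6) × 100
= 7.4297%

(Intermediate values are shown rounded; full precision is carried through to the final answer.)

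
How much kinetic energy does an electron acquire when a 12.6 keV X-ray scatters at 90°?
0.3032 keV

By energy conservation: K_e = E_initial - E_final

First find the scattered photon energy:
Initial wavelength: λ = hc/E = 98.4002 pm
Compton shift: Δλ = λ_C(1 - cos(90°)) = 2.4263 pm
Final wavelength: λ' = 98.4002 + 2.4263 = 100.8265 pm
Final photon energy: E' = hc/λ' = 12.2968 keV

Electron kinetic energy:
K_e = E - E' = 12.6000 - 12.2968 = 0.3032 keV

(Intermediate values are shown rounded; full precision is carried through to the final answer.)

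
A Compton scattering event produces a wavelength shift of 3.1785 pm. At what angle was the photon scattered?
108.06°

From the Compton formula Δλ = λ_C(1 - cos θ), we can solve for θ:

cos θ = 1 - Δλ/λ_C

Given:
- Δλ = 3.1785 pm
- λ_C = h/(m_e·c) ≈ 2.42631024 pm

cos θ = 1 - 3.1785/2.42631024
cos θ = 1 - 1.310014
cos θ = -0.310014

θ = arccos(-0.310014)
θ = 108.06°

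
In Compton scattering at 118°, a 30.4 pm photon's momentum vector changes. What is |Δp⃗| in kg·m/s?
3.5425e-23 kg·m/s

Photon momentum magnitude is p = h/λ.

Initial momentum:
p₀ = h/λ = 6.6261e-34/3.0400e-11 = 2.1796e-23 kg·m/s

After scattering:
λ' = λ + Δλ = 30.4 + 3.5654 = 33.9654 pm
p' = h/λ' = 6.6261e-34/3.3965e-11 = 1.9508e-23 kg·m/s

Momentum is a vector; the scattered photon's direction makes angle θ = 118° with the incident direction. The magnitude of the vector change Δp⃗ = p⃗₀ − p⃗' is found from the law of cosines:
|Δp⃗|² = p₀² + p'² − 2p₀p'cos θ
|Δp⃗|² = (2.1796e-23)² + (1.9508e-23)² − 2·2.1796e-23·1.9508e-23·cos(118°)
|Δp⃗| = 3.5425e-23 kg·m/s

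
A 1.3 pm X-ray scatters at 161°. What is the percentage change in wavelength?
363.1101%

Calculate the Compton shift:
Δλ = λ_C(1 - cos(161°))
Δλ = 2.4263 × (1 - cos(161°))
Δλ = 2.4263 × 1.9455
Δλ = 4.7204 pm

Percentage change:
(Δλ/λ₀) × 100 = (4.7204/1.3) × 100
= 363.1101%

(Intermediate values are shown rounded; full precision is carried through to the final answer.)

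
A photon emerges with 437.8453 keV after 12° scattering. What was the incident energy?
446.2000 keV

Convert final energy to wavelength (hc ≈ 1239.842 keV·pm):
λ' = hc/E' = 1239.842 / 437.8453 = 2.8317 pm

Calculate the Compton shift:
Δλ = λ_C(1 - cos(12°))
Δλ = 2.4263 × (1 - cos(12°))
Δλ = 0.0530 pm

Initial wavelength:
λ = λ' - Δλ = 2.8317 - 0.0530 = 2.7787 pm

Initial energy:
E = hc/λ = 1239.842 / 2.7787 = 446.2000 keV

(Intermediate values are shown rounded; full precision is carried through to the final answer.)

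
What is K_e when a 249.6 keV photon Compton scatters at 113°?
100.9675 keV

By energy conservation: K_e = E_initial - E_final

First find the scattered photon energy:
Initial wavelength: λ = hc/E = 4.9673 pm
Compton shift: Δλ = λ_C(1 - cos(113°)) = 3.3743 pm
Final wavelength: λ' = 4.9673 + 3.3743 = 8.3417 pm
Final photon energy: E' = hc/λ' = 148.6325 keV

Electron kinetic energy:
K_e = E - E' = 249.6000 - 148.6325 = 100.9675 keV

(Intermediate values are shown rounded; full precision is carried through to the final answer.)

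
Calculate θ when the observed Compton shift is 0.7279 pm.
45.57°

From the Compton formula Δλ = λ_C(1 - cos θ), we can solve for θ:

cos θ = 1 - Δλ/λ_C

Given:
- Δλ = 0.7279 pm
- λ_C = h/(m_e·c) ≈ 2.42631024 pm

cos θ = 1 - 0.7279/2.42631024
cos θ = 1 - 0.300003
cos θ = 0.699997

θ = arccos(0.699997)
θ = 45.57°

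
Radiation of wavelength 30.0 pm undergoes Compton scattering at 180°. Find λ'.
34.8526 pm

Using the Compton formula: λ' = λ + λ_C(1 − cos θ)

For θ = 180°, cos θ = -1 (exact) = -1.0000, so:
1 − cos 180° = 1 − (-1) = 2.0000

Δλ = λ_C × 2.0000 = 2.4263 × 2.0000 = 4.8526 pm

λ' = 30.0 + 4.8526 = 34.8526 pm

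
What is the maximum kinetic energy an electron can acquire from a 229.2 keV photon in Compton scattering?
108.3819 keV

Maximum energy transfer occurs at θ = 180° (backscattering).

Initial photon: E₀ = 229.2 keV → λ₀ = 5.4094 pm

Maximum Compton shift (at 180°):
Δλ_max = 2λ_C = 2 × 2.4263 = 4.8526 pm

Final wavelength:
λ' = 5.4094 + 4.8526 = 10.2621 pm

Minimum photon energy (maximum energy to electron):
E'_min = hc/λ' = 120.8181 keV

Maximum electron kinetic energy:
K_max = E₀ - E'_min = 229.2000 - 120.8181 = 108.3819 keV

(Intermediate values are shown rounded; full precision is carried through to the final answer.)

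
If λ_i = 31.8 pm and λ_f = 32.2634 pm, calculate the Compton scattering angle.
36.00°

First find the wavelength shift:
Δλ = λ' - λ = 32.2634 - 31.8 = 0.4634 pm

Using Δλ = λ_C(1 - cos θ), with λ_C = h/(m_e·c) ≈ 2.42631024 pm:
cos θ = 1 - Δλ/λ_C
cos θ = 1 - 0.4634/2.42631024
cos θ = 0.809010

θ = arccos(0.809010)
θ = 36.00°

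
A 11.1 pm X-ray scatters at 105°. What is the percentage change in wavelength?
27.5161%

Calculate the Compton shift:
Δλ = λ_C(1 - cos(105°))
Δλ = 2.4263 × (1 - cos(105°))
Δλ = 2.4263 × 1.2588
Δλ = 3.0543 pm

Percentage change:
(Δλ/λ₀) × 100 = (3.0543/11.1) × 100
= 27.5161%

(Intermediate values are shown rounded; full precision is carried through to the final answer.)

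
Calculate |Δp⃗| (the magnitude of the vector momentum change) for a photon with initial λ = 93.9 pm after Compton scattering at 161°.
1.3586e-23 kg·m/s

Photon momentum magnitude is p = h/λ.

Initial momentum:
p₀ = h/λ = 6.6261e-34/9.3900e-11 = 7.0565e-24 kg·m/s

After scattering:
λ' = λ + Δλ = 93.9 + 4.7204 = 98.6204 pm
p' = h/λ' = 6.6261e-34/9.8620e-11 = 6.7188e-24 kg·m/s

Momentum is a vector; the scattered photon's direction makes angle θ = 161° with the incident direction. The magnitude of the vector change Δp⃗ = p⃗₀ − p⃗' is found from the law of cosines:
|Δp⃗|² = p₀² + p'² − 2p₀p'cos θ
|Δp⃗|² = (7.0565e-24)² + (6.7188e-24)² − 2·7.0565e-24·6.7188e-24·cos(161°)
|Δp⃗| = 1.3586e-23 kg·m/s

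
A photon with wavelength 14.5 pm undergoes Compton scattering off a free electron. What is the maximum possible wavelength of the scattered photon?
19.3526 pm (at θ = 180°)

The Compton shift is Δλ = λ_C(1 − cos θ).

Since cos θ ranges from −1 to 1, the factor (1 − cos θ) ranges from 0 to 2; the maximum shift occurs at θ = 180° (backscattering):
Δλ_max = 2λ_C = 2 × 2.4263 pm = 4.8526 pm

Maximum scattered wavelength:
λ'_max = λ₀ + Δλ_max = 14.5 + 4.8526 = 19.3526 pm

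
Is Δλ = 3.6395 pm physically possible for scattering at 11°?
No, inconsistent

Calculate the expected shift for θ = 11°:

Δλ_expected = λ_C(1 - cos(11°))
Δλ_expected = 2.4263 × (1 - cos(11°))
Δλ_expected = 2.4263 × 0.0184
Δλ_expected = 0.0446 pm

Given shift: 3.6395 pm
Expected shift: 0.0446 pm
Difference: 3.5949 pm

The values do not match. The given shift corresponds to θ ≈ 120.0°, not 11°.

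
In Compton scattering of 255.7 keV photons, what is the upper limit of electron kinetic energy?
127.9002 keV

Maximum energy transfer occurs at θ = 180° (backscattering).

Initial photon: E₀ = 255.7 keV → λ₀ = 4.8488 pm

Maximum Compton shift (at 180°):
Δλ_max = 2λ_C = 2 × 2.4263 = 4.8526 pm

Final wavelength:
λ' = 4.8488 + 4.8526 = 9.7014 pm

Minimum photon energy (maximum energy to electron):
E'_min = hc/λ' = 127.7998 keV

Maximum electron kinetic energy:
K_max = E₀ - E'_min = 255.7000 - 127.7998 = 127.9002 keV

(Intermediate values are shown rounded; full precision is carried through to the final answer.)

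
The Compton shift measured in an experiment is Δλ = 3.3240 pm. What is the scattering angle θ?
111.71°

From the Compton formula Δλ = λ_C(1 - cos θ), we can solve for θ:

cos θ = 1 - Δλ/λ_C

Given:
- Δλ = 3.3240 pm
- λ_C = h/(m_e·c) ≈ 2.42631024 pm

cos θ = 1 - 3.3240/2.42631024
cos θ = 1 - 1.369981
cos θ = -0.369981

θ = arccos(-0.369981)
θ = 111.71°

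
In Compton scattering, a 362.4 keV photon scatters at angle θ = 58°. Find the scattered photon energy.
271.7903 keV

First convert energy to wavelength:
λ = hc/E, with hc ≈ 1239.842 keV·pm (i.e. 1239.842 eV·nm)

For E = 362.4 keV = 362400 eV:
λ = 1239.842 keV·pm / 362.4 keV
λ = 3.4212 pm

Calculate the Compton shift:
Δλ = λ_C(1 - cos(58°)) = 2.4263 × 0.4701
Δλ = 1.1406 pm

Final wavelength:
λ' = 3.4212 + 1.1406 = 4.5618 pm

Final energy:
E' = hc/λ' = 1239.842 / 4.5618 = 271.7903 keV

(Intermediate values are shown rounded; full precision is carried through to the final answer.)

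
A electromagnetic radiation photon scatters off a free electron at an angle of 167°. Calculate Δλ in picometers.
4.7904 pm

Using the Compton scattering formula:
Δλ = λ_C(1 - cos θ)

where λ_C = h/(m_e·c) ≈ 2.4263 pm is the Compton wavelength of an electron.

For θ = 167°:
cos(167°) = -0.9744
1 - cos(167°) = 1.9744

Δλ = 2.4263 × 1.9744
Δλ = 4.7904 pm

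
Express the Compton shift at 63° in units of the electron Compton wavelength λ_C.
0.5460 λ_C

The Compton shift formula is:
Δλ = λ_C(1 - cos θ)

Dividing both sides by λ_C:
Δλ/λ_C = 1 - cos θ

For θ = 63°:
Δλ/λ_C = 1 - cos(63°)
Δλ/λ_C = 1 - 0.4540
Δλ/λ_C = 0.5460

This means the shift is 0.5460 × λ_C = 1.3248 pm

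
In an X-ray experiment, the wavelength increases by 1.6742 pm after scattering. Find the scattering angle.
71.94°

From the Compton formula Δλ = λ_C(1 - cos θ), we can solve for θ:

cos θ = 1 - Δλ/λ_C

Given:
- Δλ = 1.6742 pm
- λ_C = h/(m_e·c) ≈ 2.42631024 pm

cos θ = 1 - 1.6742/2.42631024
cos θ = 1 - 0.690019
cos θ = 0.309981

θ = arccos(0.309981)
θ = 71.94°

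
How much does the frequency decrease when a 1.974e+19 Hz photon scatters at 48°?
9.911e+17 Hz (decrease)

Convert frequency to wavelength (c = 299792458 m/s):
λ₀ = c/f₀ = 299792458/1.974e+19 = 1.5187055e-11 m = 15.1871 pm

Calculate Compton shift:
Δλ = λ_C(1 - cos(48°)) = 0.8028 pm

Final wavelength:
λ' = λ₀ + Δλ = 15.1871 + 0.8028 = 15.9898 pm

Final frequency:
f' = c/λ' = 299792458/1.5989846e-11 = 1.8748927e+19 Hz

Frequency shift (decrease):
Δf = f₀ - f' = 1.974e+19 - 1.8748927e+19 = 9.911e+17 Hz

(Intermediate values are shown rounded; full precision is carried through to the final answer.)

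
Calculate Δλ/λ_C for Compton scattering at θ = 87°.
0.9477 λ_C

The Compton shift formula is:
Δλ = λ_C(1 - cos θ)

Dividing both sides by λ_C:
Δλ/λ_C = 1 - cos θ

For θ = 87°:
Δλ/λ_C = 1 - cos(87°)
Δλ/λ_C = 1 - 0.0523
Δλ/λ_C = 0.9477

This means the shift is 0.9477 × λ_C = 2.2993 pm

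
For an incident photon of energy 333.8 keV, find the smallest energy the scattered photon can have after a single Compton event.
144.7239 keV (at θ = 180°)

The scattered photon has minimum energy when its wavelength is maximum, i.e., when the Compton shift Δλ = λ_C(1 − cos θ) is maximum. This occurs at θ = 180° (backscattering), giving Δλ_max = 2λ_C = 4.8526 pm.

Initial wavelength: λ₀ = hc/E₀ = 3.7143 pm
Maximum final wavelength: λ'_max = λ₀ + 2λ_C = 3.7143 + 4.8526 = 8.5669 pm
Minimum final energy: E'_min = hc/λ'_max = 144.7239 keV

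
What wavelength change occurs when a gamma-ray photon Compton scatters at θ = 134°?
4.1118 pm

Using the Compton scattering formula:
Δλ = λ_C(1 - cos θ)

where λ_C = h/(m_e·c) ≈ 2.4263 pm is the Compton wavelength of an electron.

For θ = 134°:
cos(134°) = -0.6947
1 - cos(134°) = 1.6947

Δλ = 2.4263 × 1.6947
Δλ = 4.1118 pm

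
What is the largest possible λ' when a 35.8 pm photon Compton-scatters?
40.6526 pm (at θ = 180°)

The Compton shift is Δλ = λ_C(1 − cos θ).

Since cos θ ranges from −1 to 1, the factor (1 − cos θ) ranges from 0 to 2; the maximum shift occurs at θ = 180° (backscattering):
Δλ_max = 2λ_C = 2 × 2.4263 pm = 4.8526 pm

Maximum scattered wavelength:
λ'_max = λ₀ + Δλ_max = 35.8 + 4.8526 = 40.6526 pm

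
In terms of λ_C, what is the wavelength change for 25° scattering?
0.0937 λ_C

The Compton shift formula is:
Δλ = λ_C(1 - cos θ)

Dividing both sides by λ_C:
Δλ/λ_C = 1 - cos θ

For θ = 25°:
Δλ/λ_C = 1 - cos(25°)
Δλ/λ_C = 1 - 0.9063
Δλ/λ_C = 0.0937

This means the shift is 0.0937 × λ_C = 0.2273 pm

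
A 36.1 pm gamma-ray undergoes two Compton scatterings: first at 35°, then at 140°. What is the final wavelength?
40.8238 pm

Apply Compton shift twice:

First scattering at θ₁ = 35°:
Δλ₁ = λ_C(1 - cos(35°))
Δλ₁ = 2.4263 × 0.1808
Δλ₁ = 0.4388 pm

After first scattering:
λ₁ = 36.1 + 0.4388 = 36.5388 pm

Second scattering at θ₂ = 140°:
Δλ₂ = λ_C(1 - cos(140°))
Δλ₂ = 2.4263 × 1.7660
Δλ₂ = 4.2850 pm

Final wavelength:
λ₂ = 36.5388 + 4.2850 = 40.8238 pm

Total shift: Δλ_total = 0.4388 + 4.2850 = 4.7238 pm

(Intermediate values are shown rounded; full precision is carried through to the final answer.)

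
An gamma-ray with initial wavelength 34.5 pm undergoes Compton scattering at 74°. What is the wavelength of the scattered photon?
36.2575 pm

Using the Compton scattering formula:
λ' = λ + Δλ = λ + λ_C(1 - cos θ)

Given:
- Initial wavelength λ = 34.5 pm
- Scattering angle θ = 74°
- Compton wavelength λ_C ≈ 2.4263 pm

Calculate the shift:
Δλ = 2.4263 × (1 - cos(74°))
Δλ = 2.4263 × 0.7244
Δλ = 1.7575 pm

Final wavelength:
λ' = 34.5 + 1.7575 = 36.2575 pm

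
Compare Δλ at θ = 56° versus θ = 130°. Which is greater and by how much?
130° produces the larger shift by a factor of 3.727

Calculate both shifts using Δλ = λ_C(1 - cos θ):

For θ₁ = 56°:
Δλ₁ = 2.4263 × (1 - cos(56°))
Δλ₁ = 2.4263 × 0.4408
Δλ₁ = 1.0695 pm

For θ₂ = 130°:
Δλ₂ = 2.4263 × (1 - cos(130°))
Δλ₂ = 2.4263 × 1.6428
Δλ₂ = 3.9859 pm

The 130° angle produces the larger shift.
Ratio: 3.9859/1.0695 = 3.727

(Intermediate values are shown rounded; full precision is carried through to the final answer.)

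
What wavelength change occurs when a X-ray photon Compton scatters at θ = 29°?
0.3042 pm

Using the Compton scattering formula:
Δλ = λ_C(1 - cos θ)

where λ_C = h/(m_e·c) ≈ 2.4263 pm is the Compton wavelength of an electron.

For θ = 29°:
cos(29°) = 0.8746
1 - cos(29°) = 0.1254

Δλ = 2.4263 × 0.1254
Δλ = 0.3042 pm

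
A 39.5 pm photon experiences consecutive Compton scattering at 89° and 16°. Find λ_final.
41.9780 pm

Apply Compton shift twice:

First scattering at θ₁ = 89°:
Δλ₁ = λ_C(1 - cos(89°))
Δλ₁ = 2.4263 × 0.9825
Δλ₁ = 2.3840 pm

After first scattering:
λ₁ = 39.5 + 2.3840 = 41.8840 pm

Second scattering at θ₂ = 16°:
Δλ₂ = λ_C(1 - cos(16°))
Δλ₂ = 2.4263 × 0.0387
Δλ₂ = 0.0940 pm

Final wavelength:
λ₂ = 41.8840 + 0.0940 = 41.9780 pm

Total shift: Δλ_total = 2.3840 + 0.0940 = 2.4780 pm

(Intermediate values are shown rounded; full precision is carried through to the final answer.)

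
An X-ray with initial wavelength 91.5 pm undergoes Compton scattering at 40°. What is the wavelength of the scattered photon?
92.0676 pm

Using the Compton scattering formula:
λ' = λ + Δλ = λ + λ_C(1 - cos θ)

Given:
- Initial wavelength λ = 91.5 pm
- Scattering angle θ = 40°
- Compton wavelength λ_C ≈ 2.4263 pm

Calculate the shift:
Δλ = 2.4263 × (1 - cos(40°))
Δλ = 2.4263 × 0.2340
Δλ = 0.5676 pm

Final wavelength:
λ' = 91.5 + 0.5676 = 92.0676 pm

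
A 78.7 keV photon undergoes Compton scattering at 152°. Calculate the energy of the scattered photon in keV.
61.0079 keV

First convert energy to wavelength:
λ = hc/E, with hc ≈ 1239.842 keV·pm (i.e. 1239.842 eV·nm)

For E = 78.7 keV = 78700 eV:
λ = 1239.842 keV·pm / 78.7 keV
λ = 15.7540 pm

Calculate the Compton shift:
Δλ = λ_C(1 - cos(152°)) = 2.4263 × 1.8829
Δλ = 4.5686 pm

Final wavelength:
λ' = 15.7540 + 4.5686 = 20.3226 pm

Final energy:
E' = hc/λ' = 1239.842 / 20.3226 = 61.0079 keV

(Intermediate values are shown rounded; full precision is carried through to the final answer.)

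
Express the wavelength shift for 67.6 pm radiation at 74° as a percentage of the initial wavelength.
2.5999%

Calculate the Compton shift:
Δλ = λ_C(1 - cos(74°))
Δλ = 2.4263 × (1 - cos(74°))
Δλ = 2.4263 × 0.7244
Δλ = 1.7575 pm

Percentage change:
(Δλ/λ₀) × 100 = (1.7575/67.6) × 100
= 2.5999%

(Intermediate values are shown rounded; full precision is carried through to the final answer.)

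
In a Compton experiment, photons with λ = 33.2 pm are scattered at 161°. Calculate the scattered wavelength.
37.9204 pm

Using the Compton scattering formula:
λ' = λ + Δλ = λ + λ_C(1 - cos θ)

Given:
- Initial wavelength λ = 33.2 pm
- Scattering angle θ = 161°
- Compton wavelength λ_C ≈ 2.4263 pm

Calculate the shift:
Δλ = 2.4263 × (1 - cos(161°))
Δλ = 2.4263 × 1.9455
Δλ = 4.7204 pm

Final wavelength:
λ' = 33.2 + 4.7204 = 37.9204 pm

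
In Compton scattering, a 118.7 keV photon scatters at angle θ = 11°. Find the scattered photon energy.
118.1956 keV

First convert energy to wavelength:
λ = hc/E, with hc ≈ 1239.842 keV·pm (i.e. 1239.842 eV·nm)

For E = 118.7 keV = 118700 eV:
λ = 1239.842 keV·pm / 118.7 keV
λ = 10.4452 pm

Calculate the Compton shift:
Δλ = λ_C(1 - cos(11°)) = 2.4263 × 0.0184
Δλ = 0.0446 pm

Final wavelength:
λ' = 10.4452 + 0.0446 = 10.4898 pm

Final energy:
E' = hc/λ' = 1239.842 / 10.4898 = 118.1956 keV

(Intermediate values are shown rounded; full precision is carried through to the final answer.)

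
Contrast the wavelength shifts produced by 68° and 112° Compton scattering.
112° produces the larger shift by a factor of 2.198

Calculate both shifts using Δλ = λ_C(1 - cos θ):

For θ₁ = 68°:
Δλ₁ = 2.4263 × (1 - cos(68°))
Δλ₁ = 2.4263 × 0.6254
Δλ₁ = 1.5174 pm

For θ₂ = 112°:
Δλ₂ = 2.4263 × (1 - cos(112°))
Δλ₂ = 2.4263 × 1.3746
Δλ₂ = 3.3352 pm

The 112° angle produces the larger shift.
Ratio: 3.3352/1.5174 = 2.198

(Intermediate values are shown rounded; full precision is carried through to the final answer.)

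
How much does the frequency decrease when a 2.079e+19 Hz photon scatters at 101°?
3.470e+18 Hz (decrease)

Convert frequency to wavelength (c = 299792458 m/s):
λ₀ = c/f₀ = 299792458/2.079e+19 = 1.4420032e-11 m = 14.4200 pm

Calculate Compton shift:
Δλ = λ_C(1 - cos(101°)) = 2.8893 pm

Final wavelength:
λ' = λ₀ + Δλ = 14.4200 + 2.8893 = 17.3093 pm

Final frequency:
f' = c/λ' = 299792458/1.7309304e-11 = 1.7319730e+19 Hz

Frequency shift (decrease):
Δf = f₀ - f' = 2.079e+19 - 1.7319730e+19 = 3.470e+18 Hz

(Intermediate values are shown rounded; full precision is carried through to the final answer.)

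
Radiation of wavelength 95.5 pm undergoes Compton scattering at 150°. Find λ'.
100.0276 pm

Using the Compton formula: λ' = λ + λ_C(1 − cos θ)

For θ = 150°, cos θ = -√3/2 (exact) ≈ -0.8660, so:
1 − cos 150° = 1 − (-√3/2) ≈ 1.8660

Δλ = λ_C × 1.8660 = 2.4263 × 1.8660 = 4.5276 pm

λ' = 95.5 + 4.5276 = 100.0276 pm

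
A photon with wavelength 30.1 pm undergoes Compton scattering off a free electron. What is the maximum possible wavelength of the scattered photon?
34.9526 pm (at θ = 180°)

The Compton shift is Δλ = λ_C(1 − cos θ).

Since cos θ ranges from −1 to 1, the factor (1 − cos θ) ranges from 0 to 2; the maximum shift occurs at θ = 180° (backscattering):
Δλ_max = 2λ_C = 2 × 2.4263 pm = 4.8526 pm

Maximum scattered wavelength:
λ'_max = λ₀ + Δλ_max = 30.1 + 4.8526 = 34.9526 pm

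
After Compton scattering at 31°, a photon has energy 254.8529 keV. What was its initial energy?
274.4000 keV

Convert final energy to wavelength (hc ≈ 1239.842 keV·pm):
λ' = hc/E' = 1239.842 / 254.8529 = 4.8649 pm

Calculate the Compton shift:
Δλ = λ_C(1 - cos(31°))
Δλ = 2.4263 × (1 - cos(31°))
Δλ = 0.3466 pm

Initial wavelength:
λ = λ' - Δλ = 4.8649 - 0.3466 = 4.5184 pm

Initial energy:
E = hc/λ = 1239.842 / 4.5184 = 274.4000 keV

(Intermediate values are shown rounded; full precision is carried through to the final answer.)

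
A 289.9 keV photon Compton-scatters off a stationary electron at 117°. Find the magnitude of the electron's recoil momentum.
2.0774e-22 kg·m/s

The electron is initially at rest, so by conservation of momentum:
p⃗_e = p⃗₀ − p⃗'  (incident photon momentum minus scattered photon momentum)

Photon momentum magnitudes (p = h/λ = E/c):
λ₀ = hc/E₀ = 4.2768 pm → p₀ = h/λ₀ = 1.5493e-22 kg·m/s
Δλ = λ_C(1 − cos 117°) = 3.5278 pm
λ' = 7.8046 pm → p' = h/λ' = 8.4899e-23 kg·m/s

The scattered photon makes angle θ = 117° with the incident direction, so by the law of cosines:
|p⃗_e|² = p₀² + p'² − 2p₀p'cos θ
|p⃗_e|² = (1.5493e-22)² + (8.4899e-23)² − 2·1.5493e-22·8.4899e-23·cos(117°)
|p⃗_e| = 2.0774e-22 kg·m/s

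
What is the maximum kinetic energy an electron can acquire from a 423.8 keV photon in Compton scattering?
264.3995 keV

Maximum energy transfer occurs at θ = 180° (backscattering).

Initial photon: E₀ = 423.8 keV → λ₀ = 2.9255 pm

Maximum Compton shift (at 180°):
Δλ_max = 2λ_C = 2 × 2.4263 = 4.8526 pm

Final wavelength:
λ' = 2.9255 + 4.8526 = 7.7782 pm

Minimum photon energy (maximum energy to electron):
E'_min = hc/λ' = 159.4005 keV

Maximum electron kinetic energy:
K_max = E₀ - E'_min = 423.8000 - 159.4005 = 264.3995 keV

(Intermediate values are shown rounded; full precision is carried through to the final answer.)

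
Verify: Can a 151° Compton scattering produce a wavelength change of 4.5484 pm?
Yes, consistent

Calculate the expected shift for θ = 151°:

Δλ_expected = λ_C(1 - cos(151°))
Δλ_expected = 2.4263 × (1 - cos(151°))
Δλ_expected = 2.4263 × 1.8746
Δλ_expected = 4.5484 pm

Given shift: 4.5484 pm
Expected shift: 4.5484 pm
Difference: 0.0000 pm

The values match. This is consistent with Compton scattering at the stated angle.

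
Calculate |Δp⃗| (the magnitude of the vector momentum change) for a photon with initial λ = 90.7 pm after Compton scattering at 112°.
1.1899e-23 kg·m/s

Photon momentum magnitude is p = h/λ.

Initial momentum:
p₀ = h/λ = 6.6261e-34/9.0700e-11 = 7.3055e-24 kg·m/s

After scattering:
λ' = λ + Δλ = 90.7 + 3.3352 = 94.0352 pm
p' = h/λ' = 6.6261e-34/9.4035e-11 = 7.0464e-24 kg·m/s

Momentum is a vector; the scattered photon's direction makes angle θ = 112° with the incident direction. The magnitude of the vector change Δp⃗ = p⃗₀ − p⃗' is found from the law of cosines:
|Δp⃗|² = p₀² + p'² − 2p₀p'cos θ
|Δp⃗|² = (7.3055e-24)² + (7.0464e-24)² − 2·7.3055e-24·7.0464e-24·cos(112°)
|Δp⃗| = 1.1899e-23 kg·m/s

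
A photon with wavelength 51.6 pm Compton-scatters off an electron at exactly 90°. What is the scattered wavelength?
54.0263 pm

Using the Compton formula: λ' = λ + λ_C(1 − cos θ)

For θ = 90°, cos θ = 0 (exact) = 0.0000, so:
1 − cos 90° = 1 − (0) = 1.0000

Δλ = λ_C × 1.0000 = 2.4263 × 1.0000 = 2.4263 pm

λ' = 51.6 + 2.4263 = 54.0263 pm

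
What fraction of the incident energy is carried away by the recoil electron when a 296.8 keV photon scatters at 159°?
0.5290 (or 52.90%)

Calculate initial and final photon energies:

Initial: E₀ = 296.8 keV → λ₀ = 4.1774 pm
Compton shift: Δλ = 4.6915 pm
Final wavelength: λ' = 8.8688 pm
Final energy: E' = 139.7977 keV

Fractional energy loss:
(E₀ - E')/E₀ = (296.8000 - 139.7977)/296.8000
= 157.0023/296.8000
= 0.5290
= 52.90%

(Intermediate values are shown rounded; full precision is carried through to the final answer.)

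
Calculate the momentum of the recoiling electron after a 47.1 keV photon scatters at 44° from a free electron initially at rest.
1.8630e-23 kg·m/s

The electron is initially at rest, so by conservation of momentum:
p⃗_e = p⃗₀ − p⃗'  (incident photon momentum minus scattered photon momentum)

Photon momentum magnitudes (p = h/λ = E/c):
λ₀ = hc/E₀ = 26.3236 pm → p₀ = h/λ₀ = 2.5172e-23 kg·m/s
Δλ = λ_C(1 − cos 44°) = 0.6810 pm
λ' = 27.0046 pm → p' = h/λ' = 2.4537e-23 kg·m/s

The scattered photon makes angle θ = 44° with the incident direction, so by the law of cosines:
|p⃗_e|² = p₀² + p'² − 2p₀p'cos θ
|p⃗_e|² = (2.5172e-23)² + (2.4537e-23)² − 2·2.5172e-23·2.4537e-23·cos(44°)
|p⃗_e| = 1.8630e-23 kg·m/s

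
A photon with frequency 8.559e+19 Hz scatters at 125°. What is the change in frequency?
4.464e+19 Hz (decrease)

Convert frequency to wavelength (c = 299792458 m/s):
λ₀ = c/f₀ = 299792458/8.559e+19 = 3.5026575e-12 m = 3.5027 pm

Calculate Compton shift:
Δλ = λ_C(1 - cos(125°)) = 3.8180 pm

Final wavelength:
λ' = λ₀ + Δλ = 3.5027 + 3.8180 = 7.3206 pm

Final frequency:
f' = c/λ' = 299792458/7.3206421e-12 = 4.0951661e+19 Hz

Frequency shift (decrease):
Δf = f₀ - f' = 8.559e+19 - 4.0951661e+19 = 4.464e+19 Hz

(Intermediate values are shown rounded; full precision is carried through to the final answer.)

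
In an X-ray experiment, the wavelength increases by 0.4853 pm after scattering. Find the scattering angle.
36.87°

From the Compton formula Δλ = λ_C(1 - cos θ), we can solve for θ:

cos θ = 1 - Δλ/λ_C

Given:
- Δλ = 0.4853 pm
- λ_C = h/(m_e·c) ≈ 2.42631024 pm

cos θ = 1 - 0.4853/2.42631024
cos θ = 1 - 0.200016
cos θ = 0.799984

θ = arccos(0.799984)
θ = 36.87°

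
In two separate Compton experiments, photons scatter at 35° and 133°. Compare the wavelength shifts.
133° produces the larger shift by a factor of 9.301

Calculate both shifts using Δλ = λ_C(1 - cos θ):

For θ₁ = 35°:
Δλ₁ = 2.4263 × (1 - cos(35°))
Δλ₁ = 2.4263 × 0.1808
Δλ₁ = 0.4388 pm

For θ₂ = 133°:
Δλ₂ = 2.4263 × (1 - cos(133°))
Δλ₂ = 2.4263 × 1.6820
Δλ₂ = 4.0810 pm

The 133° angle produces the larger shift.
Ratio: 4.0810/0.4388 = 9.301

(Intermediate values are shown rounded; full precision is carried through to the final answer.)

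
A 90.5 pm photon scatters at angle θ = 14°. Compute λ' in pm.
90.5721 pm

Using the Compton scattering formula:
λ' = λ + Δλ = λ + λ_C(1 - cos θ)

Given:
- Initial wavelength λ = 90.5 pm
- Scattering angle θ = 14°
- Compton wavelength λ_C ≈ 2.4263 pm

Calculate the shift:
Δλ = 2.4263 × (1 - cos(14°))
Δλ = 2.4263 × 0.0297
Δλ = 0.0721 pm

Final wavelength:
λ' = 90.5 + 0.0721 = 90.5721 pm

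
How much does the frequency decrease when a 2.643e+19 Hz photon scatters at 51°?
1.942e+18 Hz (decrease)

Convert frequency to wavelength (c = 299792458 m/s):
λ₀ = c/f₀ = 299792458/2.643e+19 = 1.1342885e-11 m = 11.3429 pm

Calculate Compton shift:
Δλ = λ_C(1 - cos(51°)) = 0.8994 pm

Final wavelength:
λ' = λ₀ + Δλ = 11.3429 + 0.8994 = 12.2423 pm

Final frequency:
f' = c/λ' = 299792458/1.2242269e-11 = 2.4488308e+19 Hz

Frequency shift (decrease):
Δf = f₀ - f' = 2.643e+19 - 2.4488308e+19 = 1.942e+18 Hz

(Intermediate values are shown rounded; full precision is carried through to the final answer.)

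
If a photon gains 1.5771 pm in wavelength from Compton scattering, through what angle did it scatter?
69.51°

From the Compton formula Δλ = λ_C(1 - cos θ), we can solve for θ:

cos θ = 1 - Δλ/λ_C

Given:
- Δλ = 1.5771 pm
- λ_C = h/(m_e·c) ≈ 2.42631024 pm

cos θ = 1 - 1.5771/2.42631024
cos θ = 1 - 0.649999
cos θ = 0.350001

θ = arccos(0.350001)
θ = 69.51°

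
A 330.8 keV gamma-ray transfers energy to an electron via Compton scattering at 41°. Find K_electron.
45.3301 keV

By energy conservation: K_e = E_initial - E_final

First find the scattered photon energy:
Initial wavelength: λ = hc/E = 3.7480 pm
Compton shift: Δλ = λ_C(1 - cos(41°)) = 0.5952 pm
Final wavelength: λ' = 3.7480 + 0.5952 = 4.3432 pm
Final photon energy: E' = hc/λ' = 285.4699 keV

Electron kinetic energy:
K_e = E - E' = 330.8000 - 285.4699 = 45.3301 keV

(Intermediate values are shown rounded; full precision is carried through to the final answer.)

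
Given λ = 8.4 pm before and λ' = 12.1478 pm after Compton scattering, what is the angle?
123.00°

First find the wavelength shift:
Δλ = λ' - λ = 12.1478 - 8.4 = 3.7478 pm

Using Δλ = λ_C(1 - cos θ), with λ_C = h/(m_e·c) ≈ 2.42631024 pm:
cos θ = 1 - Δλ/λ_C
cos θ = 1 - 3.7478/2.42631024
cos θ = -0.544650

θ = arccos(-0.544650)
θ = 123.00°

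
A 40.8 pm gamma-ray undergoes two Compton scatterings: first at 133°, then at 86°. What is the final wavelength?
47.1381 pm

Apply Compton shift twice:

First scattering at θ₁ = 133°:
Δλ₁ = λ_C(1 - cos(133°))
Δλ₁ = 2.4263 × 1.6820
Δλ₁ = 4.0810 pm

After first scattering:
λ₁ = 40.8 + 4.0810 = 44.8810 pm

Second scattering at θ₂ = 86°:
Δλ₂ = λ_C(1 - cos(86°))
Δλ₂ = 2.4263 × 0.9302
Δλ₂ = 2.2571 pm

Final wavelength:
λ₂ = 44.8810 + 2.2571 = 47.1381 pm

Total shift: Δλ_total = 4.0810 + 2.2571 = 6.3381 pm

(Intermediate values are shown rounded; full precision is carried through to the final answer.)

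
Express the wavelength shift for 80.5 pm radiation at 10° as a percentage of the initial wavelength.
0.0458%

Calculate the Compton shift:
Δλ = λ_C(1 - cos(10°))
Δλ = 2.4263 × (1 - cos(10°))
Δλ = 2.4263 × 0.0152
Δλ = 0.0369 pm

Percentage change:
(Δλ/λ₀) × 100 = (0.0369/80.5) × 100
= 0.0458%

(Intermediate values are shown rounded; full precision is carried through to the final answer.)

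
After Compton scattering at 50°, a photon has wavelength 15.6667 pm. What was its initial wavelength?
14.8000 pm

From λ' = λ + Δλ, we have λ = λ' - Δλ

First calculate the Compton shift:
Δλ = λ_C(1 - cos θ)
Δλ = 2.4263 × (1 - cos(50°))
Δλ = 2.4263 × 0.3572
Δλ = 0.8667 pm

Initial wavelength:
λ = λ' - Δλ
λ = 15.6667 - 0.8667
λ = 14.8000 pm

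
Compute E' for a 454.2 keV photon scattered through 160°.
166.7346 keV

First convert energy to wavelength:
λ = hc/E, with hc ≈ 1239.842 keV·pm (i.e. 1239.842 eV·nm)

For E = 454.2 keV = 454200 eV:
λ = 1239.842 keV·pm / 454.2 keV
λ = 2.7297 pm

Calculate the Compton shift:
Δλ = λ_C(1 - cos(160°)) = 2.4263 × 1.9397
Δλ = 4.7063 pm

Final wavelength:
λ' = 2.7297 + 4.7063 = 7.4360 pm

Final energy:
E' = hc/λ' = 1239.842 / 7.4360 = 166.7346 keV

(Intermediate values are shown rounded; full precision is carried through to the final answer.)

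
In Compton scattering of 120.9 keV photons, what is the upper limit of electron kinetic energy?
38.8332 keV

Maximum energy transfer occurs at θ = 180° (backscattering).

Initial photon: E₀ = 120.9 keV → λ₀ = 10.2551 pm

Maximum Compton shift (at 180°):
Δλ_max = 2λ_C = 2 × 2.4263 = 4.8526 pm

Final wavelength:
λ' = 10.2551 + 4.8526 = 15.1077 pm

Minimum photon energy (maximum energy to electron):
E'_min = hc/λ' = 82.0668 keV

Maximum electron kinetic energy:
K_max = E₀ - E'_min = 120.9000 - 82.0668 = 38.8332 keV

(Intermediate values are shown rounded; full precision is carried through to the final answer.)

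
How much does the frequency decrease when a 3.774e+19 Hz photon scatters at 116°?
1.152e+19 Hz (decrease)

Convert frequency to wavelength (c = 299792458 m/s):
λ₀ = c/f₀ = 299792458/3.774e+19 = 7.9436263e-12 m = 7.9436 pm

Calculate Compton shift:
Δλ = λ_C(1 - cos(116°)) = 3.4899 pm

Final wavelength:
λ' = λ₀ + Δλ = 7.9436 + 3.4899 = 11.4336 pm

Final frequency:
f' = c/λ' = 299792458/1.1433561e-11 = 2.6220393e+19 Hz

Frequency shift (decrease):
Δf = f₀ - f' = 3.774e+19 - 2.6220393e+19 = 1.152e+19 Hz

(Intermediate values are shown rounded; full precision is carried through to the final answer.)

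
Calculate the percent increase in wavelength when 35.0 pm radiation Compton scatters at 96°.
7.6569%

Calculate the Compton shift:
Δλ = λ_C(1 - cos(96°))
Δλ = 2.4263 × (1 - cos(96°))
Δλ = 2.4263 × 1.1045
Δλ = 2.6799 pm

Percentage change:
(Δλ/λ₀) × 100 = (2.6799/35.0) × 100
= 7.6569%

(Intermediate values are shown rounded; full precision is carried through to the final answer.)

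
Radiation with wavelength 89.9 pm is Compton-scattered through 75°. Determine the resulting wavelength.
91.6983 pm

Using the Compton scattering formula:
λ' = λ + Δλ = λ + λ_C(1 - cos θ)

Given:
- Initial wavelength λ = 89.9 pm
- Scattering angle θ = 75°
- Compton wavelength λ_C ≈ 2.4263 pm

Calculate the shift:
Δλ = 2.4263 × (1 - cos(75°))
Δλ = 2.4263 × 0.7412
Δλ = 1.7983 pm

Final wavelength:
λ' = 89.9 + 1.7983 = 91.6983 pm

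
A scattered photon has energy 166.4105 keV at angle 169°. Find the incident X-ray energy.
469.1997 keV

Convert final energy to wavelength (hc ≈ 1239.842 keV·pm):
λ' = hc/E' = 1239.842 / 166.4105 = 7.4505 pm

Calculate the Compton shift:
Δλ = λ_C(1 - cos(169°))
Δλ = 2.4263 × (1 - cos(169°))
Δλ = 4.8080 pm

Initial wavelength:
λ = λ' - Δλ = 7.4505 - 4.8080 = 2.6425 pm

Initial energy:
E = hc/λ = 1239.842 / 2.6425 = 469.1997 keV

(Intermediate values are shown rounded; full precision is carried through to the final answer.)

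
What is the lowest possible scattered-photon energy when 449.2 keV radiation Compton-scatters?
162.8643 keV (at θ = 180°)

The scattered photon has minimum energy when its wavelength is maximum, i.e., when the Compton shift Δλ = λ_C(1 − cos θ) is maximum. This occurs at θ = 180° (backscattering), giving Δλ_max = 2λ_C = 4.8526 pm.

Initial wavelength: λ₀ = hc/E₀ = 2.7601 pm
Maximum final wavelength: λ'_max = λ₀ + 2λ_C = 2.7601 + 4.8526 = 7.6127 pm
Minimum final energy: E'_min = hc/λ'_max = 162.8643 keV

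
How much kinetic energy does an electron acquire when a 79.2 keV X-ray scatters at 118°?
14.6920 keV

By energy conservation: K_e = E_initial - E_final

First find the scattered photon energy:
Initial wavelength: λ = hc/E = 15.6546 pm
Compton shift: Δλ = λ_C(1 - cos(118°)) = 3.5654 pm
Final wavelength: λ' = 15.6546 + 3.5654 = 19.2200 pm
Final photon energy: E' = hc/λ' = 64.5080 keV

Electron kinetic energy:
K_e = E - E' = 79.2000 - 64.5080 = 14.6920 keV

(Intermediate values are shown rounded; full precision is carried through to the final answer.)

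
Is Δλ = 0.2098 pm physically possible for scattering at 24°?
Yes, consistent

Calculate the expected shift for θ = 24°:

Δλ_expected = λ_C(1 - cos(24°))
Δλ_expected = 2.4263 × (1 - cos(24°))
Δλ_expected = 2.4263 × 0.0865
Δλ_expected = 0.2098 pm

Given shift: 0.2098 pm
Expected shift: 0.2098 pm
Difference: 0.0000 pm

The values match. This is consistent with Compton scattering at the stated angle.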